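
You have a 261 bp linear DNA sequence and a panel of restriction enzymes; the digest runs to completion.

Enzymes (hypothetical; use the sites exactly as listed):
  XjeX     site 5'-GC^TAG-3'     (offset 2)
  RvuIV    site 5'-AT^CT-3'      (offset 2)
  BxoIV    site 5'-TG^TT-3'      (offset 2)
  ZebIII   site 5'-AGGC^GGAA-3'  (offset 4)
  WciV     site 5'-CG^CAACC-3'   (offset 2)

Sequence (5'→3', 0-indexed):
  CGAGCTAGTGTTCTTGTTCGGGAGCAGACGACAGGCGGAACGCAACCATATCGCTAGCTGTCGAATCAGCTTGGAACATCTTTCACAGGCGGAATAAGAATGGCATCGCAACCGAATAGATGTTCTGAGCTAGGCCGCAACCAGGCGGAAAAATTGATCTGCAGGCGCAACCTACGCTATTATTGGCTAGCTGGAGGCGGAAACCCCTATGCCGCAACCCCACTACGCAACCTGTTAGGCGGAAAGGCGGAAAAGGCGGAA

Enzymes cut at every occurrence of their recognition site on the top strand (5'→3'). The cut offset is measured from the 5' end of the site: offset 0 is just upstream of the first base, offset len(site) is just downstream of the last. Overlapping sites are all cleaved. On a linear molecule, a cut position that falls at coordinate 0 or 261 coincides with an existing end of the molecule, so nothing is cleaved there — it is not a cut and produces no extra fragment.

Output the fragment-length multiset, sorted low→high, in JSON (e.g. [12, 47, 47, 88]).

Site scan:
  XjeX GCTAG/2: at [3, 52, 128, 185] ⇒ [5, 54, 130, 187]
  RvuIV ATCT/2: at [77, 156] ⇒ [79, 158]
  BxoIV TGTT/2: at [8, 14, 120, 232] ⇒ [10, 16, 122, 234]
  ZebIII AGGCGGAA/4: at [32, 86, 142, 194, 236, 244, 253] ⇒ [36, 90, 146, 198, 240, 248, 257]
  WciV CGCAACC/2: at [40, 106, 135, 165, 212, 225] ⇒ [42, 108, 137, 167, 214, 227]

All cut coordinates (distinct, sorted): [5, 10, 16, 36, 42, 54, 79, 90, 108, 122, 130, 137, 146, 158, 167, 187, 198, 214, 227, 234, 240, 248, 257]

Fragments:
  [0,5): 5 bp
  [5,10): 5 bp
  [10,16): 6 bp
  [16,36): 20 bp
  [36,42): 6 bp
  [42,54): 12 bp
  [54,79): 25 bp
  [79,90): 11 bp
  [90,108): 18 bp
  [108,122): 14 bp
  [122,130): 8 bp
  [130,137): 7 bp
  [137,146): 9 bp
  [146,158): 12 bp
  [158,167): 9 bp
  [167,187): 20 bp
  [187,198): 11 bp
  [198,214): 16 bp
  [214,227): 13 bp
  [227,234): 7 bp
  [234,240): 6 bp
  [240,248): 8 bp
  [248,257): 9 bp
  [257,261): 4 bp

[4,5,5,6,6,6,7,7,8,8,9,9,9,11,11,12,12,13,14,16,18,20,20,25]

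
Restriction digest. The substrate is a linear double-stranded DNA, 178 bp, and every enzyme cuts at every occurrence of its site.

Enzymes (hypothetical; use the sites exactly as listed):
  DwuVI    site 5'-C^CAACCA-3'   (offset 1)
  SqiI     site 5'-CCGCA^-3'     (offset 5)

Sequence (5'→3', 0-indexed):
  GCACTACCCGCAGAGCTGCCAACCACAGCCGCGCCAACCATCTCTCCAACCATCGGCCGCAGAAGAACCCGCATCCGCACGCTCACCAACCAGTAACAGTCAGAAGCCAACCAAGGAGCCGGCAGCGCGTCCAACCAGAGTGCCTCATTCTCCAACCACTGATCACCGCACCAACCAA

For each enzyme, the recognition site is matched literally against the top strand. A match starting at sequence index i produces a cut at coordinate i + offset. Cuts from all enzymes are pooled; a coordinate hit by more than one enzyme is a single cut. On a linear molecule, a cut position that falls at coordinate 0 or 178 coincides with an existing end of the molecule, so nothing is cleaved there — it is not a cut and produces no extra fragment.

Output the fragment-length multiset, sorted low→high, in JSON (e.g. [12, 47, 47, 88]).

[1,6,7,7,7,12,12,12,15,15,18,21,21,24]

Site scan:
  DwuVI (CCAACCA, off=1): starts [18, 33, 45, 85, 106, 130, 151, 170] → cuts [19, 34, 46, 86, 107, 131, 152, 171]
  SqiI (CCGCA, off=5): starts [7, 56, 68, 74, 165] → cuts [12, 61, 73, 79, 170]

All cut coordinates (distinct, sorted): [12, 19, 34, 46, 61, 73, 79, 86, 107, 131, 152, 170, 171]

Fragments:
  [0,12): 12 bp
  [12,19): 7 bp
  [19,34): 15 bp
  [34,46): 12 bp
  [46,61): 15 bp
  [61,73): 12 bp
  [73,79): 6 bp
  [79,86): 7 bp
  [86,107): 21 bp
  [107,131): 24 bp
  [131,152): 21 bp
  [152,170): 18 bp
  [170,171): 1 bp
  [171,178): 7 bp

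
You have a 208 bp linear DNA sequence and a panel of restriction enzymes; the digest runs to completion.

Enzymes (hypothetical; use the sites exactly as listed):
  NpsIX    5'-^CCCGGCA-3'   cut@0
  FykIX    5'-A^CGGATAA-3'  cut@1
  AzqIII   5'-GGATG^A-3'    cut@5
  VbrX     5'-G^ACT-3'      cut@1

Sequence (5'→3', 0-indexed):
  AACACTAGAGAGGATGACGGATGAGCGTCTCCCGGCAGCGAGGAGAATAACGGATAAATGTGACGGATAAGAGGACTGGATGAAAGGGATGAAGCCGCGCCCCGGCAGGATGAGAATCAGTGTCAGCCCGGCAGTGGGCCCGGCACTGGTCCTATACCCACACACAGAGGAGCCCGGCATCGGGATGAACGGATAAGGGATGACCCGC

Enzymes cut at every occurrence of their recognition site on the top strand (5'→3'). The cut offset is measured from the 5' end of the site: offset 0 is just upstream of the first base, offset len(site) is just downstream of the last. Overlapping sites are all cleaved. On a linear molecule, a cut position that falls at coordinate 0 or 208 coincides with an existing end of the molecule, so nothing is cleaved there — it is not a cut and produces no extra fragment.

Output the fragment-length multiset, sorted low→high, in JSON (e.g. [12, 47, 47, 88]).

Per-enzyme occurrences:
  NpsIX (CCCGGCA, off=0): starts [30, 100, 126, 138, 172] → cuts [30, 100, 126, 138, 172]
  FykIX (ACGGATAA, off=1): starts [49, 62, 188] → cuts [50, 63, 189]
  AzqIII (GGATGA, off=5): starts [11, 18, 77, 86, 107, 182, 197] → cuts [16, 23, 82, 91, 112, 187, 202]
  VbrX (GACT, off=1): starts [73] → cuts [74]

Pooled cuts: [16, 23, 30, 50, 63, 74, 82, 91, 100, 112, 126, 138, 172, 187, 189, 202]

Fragment lengths:
  [0,16): 16 bp
  [16,23): 7 bp
  [23,30): 7 bp
  [30,50): 20 bp
  [50,63): 13 bp
  [63,74): 11 bp
  [74,82): 8 bp
  [82,91): 9 bp
  [91,100): 9 bp
  [100,112): 12 bp
  [112,126): 14 bp
  [126,138): 12 bp
  [138,172): 34 bp
  [172,187): 15 bp
  [187,189): 2 bp
  [189,202): 13 bp
  [202,208): 6 bp

[2,6,7,7,8,9,9,11,12,12,13,13,14,15,16,20,34]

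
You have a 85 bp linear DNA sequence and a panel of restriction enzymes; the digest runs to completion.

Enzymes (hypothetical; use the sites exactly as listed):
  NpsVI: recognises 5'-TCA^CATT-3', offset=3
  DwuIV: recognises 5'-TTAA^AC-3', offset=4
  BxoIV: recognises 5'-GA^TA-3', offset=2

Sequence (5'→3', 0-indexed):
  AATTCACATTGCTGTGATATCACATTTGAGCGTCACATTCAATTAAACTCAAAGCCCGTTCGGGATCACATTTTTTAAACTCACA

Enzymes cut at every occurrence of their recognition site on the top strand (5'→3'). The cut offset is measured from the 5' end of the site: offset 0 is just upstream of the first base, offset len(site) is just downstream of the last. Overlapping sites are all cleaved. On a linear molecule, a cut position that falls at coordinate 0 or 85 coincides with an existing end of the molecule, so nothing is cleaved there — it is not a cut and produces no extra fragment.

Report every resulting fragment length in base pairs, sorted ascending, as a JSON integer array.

Site scan:
  NpsVI (TCACATT, off=3): starts [3, 19, 32, 65] → cuts [6, 22, 35, 68]
  DwuIV (TTAAAC, off=4): starts [42, 74] → cuts [46, 78]
  BxoIV (GATA, off=2): starts [15] → cuts [17]

All cut coordinates (distinct, sorted): [6, 17, 22, 35, 46, 68, 78]

Fragments:
  [0,6): 6 bp
  [6,17): 11 bp
  [17,22): 5 bp
  [22,35): 13 bp
  [35,46): 11 bp
  [46,68): 22 bp
  [68,78): 10 bp
  [78,85): 7 bp

[5,6,7,10,11,11,13,22]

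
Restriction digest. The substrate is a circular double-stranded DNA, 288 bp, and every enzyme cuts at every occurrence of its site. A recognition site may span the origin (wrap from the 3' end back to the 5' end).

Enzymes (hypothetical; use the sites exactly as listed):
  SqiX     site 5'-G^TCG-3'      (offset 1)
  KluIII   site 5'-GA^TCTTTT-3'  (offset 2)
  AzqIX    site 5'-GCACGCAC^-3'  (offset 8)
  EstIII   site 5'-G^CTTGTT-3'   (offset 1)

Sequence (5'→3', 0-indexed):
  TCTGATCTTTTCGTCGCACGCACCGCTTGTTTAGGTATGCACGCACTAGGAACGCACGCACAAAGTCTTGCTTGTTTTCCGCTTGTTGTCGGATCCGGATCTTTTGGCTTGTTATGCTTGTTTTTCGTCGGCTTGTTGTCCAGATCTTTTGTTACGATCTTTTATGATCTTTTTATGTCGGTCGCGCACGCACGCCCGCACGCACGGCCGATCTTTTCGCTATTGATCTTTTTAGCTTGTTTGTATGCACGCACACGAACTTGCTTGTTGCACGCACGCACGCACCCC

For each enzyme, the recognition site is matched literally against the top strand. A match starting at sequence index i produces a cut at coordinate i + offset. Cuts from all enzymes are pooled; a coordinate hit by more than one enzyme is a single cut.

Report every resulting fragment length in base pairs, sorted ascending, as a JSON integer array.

Scan for sites:
  SqiX GTCG/1: at [12, 87, 126, 176, 180] ⇒ [13, 88, 127, 177, 181]
  KluIII GATCTTTT/2: at [3, 97, 142, 155, 165, 209, 224] ⇒ [5, 99, 144, 157, 167, 211, 226]
  AzqIX GCACGCAC/8: at [15, 38, 53, 185, 197, 246, 269, 273, 277] ⇒ [23, 46, 61, 193, 205, 254, 277, 281, 285]
  EstIII GCTTGTT/1: at [24, 69, 80, 106, 115, 130, 234, 262] ⇒ [25, 70, 81, 107, 116, 131, 235, 263]

All cut coordinates (distinct, sorted): [5, 13, 23, 25, 46, 61, 70, 81, 88, 99, 107, 116, 127, 131, 144, 157, 167, 177, 181, 193, 205, 211, 226, 235, 254, 263, 277, 281, 285]

Fragment lengths:
  5→13: 8 bp
  13→23: 10 bp
  23→25: 2 bp
  25→46: 21 bp
  46→61: 15 bp
  61→70: 9 bp
  70→81: 11 bp
  81→88: 7 bp
  88→99: 11 bp
  99→107: 8 bp
  107→116: 9 bp
  116→127: 11 bp
  127→131: 4 bp
  131→144: 13 bp
  144→157: 13 bp
  157→167: 10 bp
  167→177: 10 bp
  177→181: 4 bp
  181→193: 12 bp
  193→205: 12 bp
  205→211: 6 bp
  211→226: 15 bp
  226→235: 9 bp
  235→254: 19 bp
  254→263: 9 bp
  263→277: 14 bp
  277→281: 4 bp
  281→285: 4 bp
  285→5 (wrap): 288-285+5 = 8 bp

[2,4,4,4,4,6,7,8,8,8,9,9,9,9,10,10,10,11,11,11,12,12,13,13,14,15,15,19,21]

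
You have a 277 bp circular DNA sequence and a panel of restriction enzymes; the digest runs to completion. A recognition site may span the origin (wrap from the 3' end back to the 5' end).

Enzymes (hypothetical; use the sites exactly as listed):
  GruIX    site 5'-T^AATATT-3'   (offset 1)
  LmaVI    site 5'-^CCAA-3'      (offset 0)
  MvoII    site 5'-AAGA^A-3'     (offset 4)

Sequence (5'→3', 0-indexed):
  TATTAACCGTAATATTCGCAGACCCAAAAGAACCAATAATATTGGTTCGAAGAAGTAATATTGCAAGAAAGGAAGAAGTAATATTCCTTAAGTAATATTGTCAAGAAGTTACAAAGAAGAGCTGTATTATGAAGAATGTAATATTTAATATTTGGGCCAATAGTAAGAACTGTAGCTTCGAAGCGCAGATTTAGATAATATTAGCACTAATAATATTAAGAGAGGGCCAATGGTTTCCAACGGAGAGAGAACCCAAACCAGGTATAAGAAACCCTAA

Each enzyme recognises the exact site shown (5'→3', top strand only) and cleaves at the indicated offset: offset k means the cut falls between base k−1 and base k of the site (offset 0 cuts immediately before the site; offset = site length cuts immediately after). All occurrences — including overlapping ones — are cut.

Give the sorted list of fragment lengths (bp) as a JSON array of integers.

Site scan:
  GruIX (TAATATT, off=1): starts [9, 36, 55, 78, 92, 138, 145, 195, 210, 274] → cuts [10, 37, 56, 79, 93, 139, 146, 196, 211, 275]
  LmaVI (CCAA, off=0): starts [23, 32, 156, 226, 236, 252] → cuts [23, 32, 156, 226, 236, 252]
  MvoII (AAGAA, off=4): starts [27, 49, 64, 72, 102, 113, 131, 164, 265] → cuts [31, 53, 68, 76, 106, 117, 135, 168, 269]

All cut coordinates (distinct, sorted): [10, 23, 31, 32, 37, 53, 56, 68, 76, 79, 93, 106, 117, 135, 139, 146, 156, 168, 196, 211, 226, 236, 252, 269, 275]

Fragments:
  10→23: 13 bp
  23→31: 8 bp
  31→32: 1 bp
  32→37: 5 bp
  37→53: 16 bp
  53→56: 3 bp
  56→68: 12 bp
  68→76: 8 bp
  76→79: 3 bp
  79→93: 14 bp
  93→106: 13 bp
  106→117: 11 bp
  117→135: 18 bp
  135→139: 4 bp
  139→146: 7 bp
  146→156: 10 bp
  156→168: 12 bp
  168→196: 28 bp
  196→211: 15 bp
  211→226: 15 bp
  226→236: 10 bp
  236→252: 16 bp
  252→269: 17 bp
  269→275: 6 bp
  275→10 (wrap): 277-275+10 = 12 bp

[1,3,3,4,5,6,7,8,8,10,10,11,12,12,12,13,13,14,15,15,16,16,17,18,28]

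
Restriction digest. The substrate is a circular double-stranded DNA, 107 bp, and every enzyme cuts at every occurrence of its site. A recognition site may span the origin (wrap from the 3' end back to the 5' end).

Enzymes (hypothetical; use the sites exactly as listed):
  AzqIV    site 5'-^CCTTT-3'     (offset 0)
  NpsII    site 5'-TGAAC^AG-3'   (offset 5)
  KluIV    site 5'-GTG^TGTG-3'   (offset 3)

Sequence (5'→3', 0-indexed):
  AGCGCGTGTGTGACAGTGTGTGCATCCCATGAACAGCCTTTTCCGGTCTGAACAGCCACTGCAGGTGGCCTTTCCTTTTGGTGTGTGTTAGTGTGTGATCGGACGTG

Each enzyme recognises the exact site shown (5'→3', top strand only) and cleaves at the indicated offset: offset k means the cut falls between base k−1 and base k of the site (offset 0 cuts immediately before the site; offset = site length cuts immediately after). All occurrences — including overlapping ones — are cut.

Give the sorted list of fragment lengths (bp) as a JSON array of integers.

Scan for sites:
  AzqIV CCTTT/0: at [36, 68, 73] ⇒ [36, 68, 73]
  NpsII TGAACAG/5: at [29, 48] ⇒ [34, 53]
  KluIV GTGTGTG/3: at [5, 15, 80, 90] ⇒ [8, 18, 83, 93]

All cut coordinates (distinct, sorted): [8, 18, 34, 36, 53, 68, 73, 83, 93]

Fragments:
  8→18: 10 bp
  18→34: 16 bp
  34→36: 2 bp
  36→53: 17 bp
  53→68: 15 bp
  68→73: 5 bp
  73→83: 10 bp
  83→93: 10 bp
  93→8 (wrap): 107-93+8 = 22 bp

[2,5,10,10,10,15,16,17,22]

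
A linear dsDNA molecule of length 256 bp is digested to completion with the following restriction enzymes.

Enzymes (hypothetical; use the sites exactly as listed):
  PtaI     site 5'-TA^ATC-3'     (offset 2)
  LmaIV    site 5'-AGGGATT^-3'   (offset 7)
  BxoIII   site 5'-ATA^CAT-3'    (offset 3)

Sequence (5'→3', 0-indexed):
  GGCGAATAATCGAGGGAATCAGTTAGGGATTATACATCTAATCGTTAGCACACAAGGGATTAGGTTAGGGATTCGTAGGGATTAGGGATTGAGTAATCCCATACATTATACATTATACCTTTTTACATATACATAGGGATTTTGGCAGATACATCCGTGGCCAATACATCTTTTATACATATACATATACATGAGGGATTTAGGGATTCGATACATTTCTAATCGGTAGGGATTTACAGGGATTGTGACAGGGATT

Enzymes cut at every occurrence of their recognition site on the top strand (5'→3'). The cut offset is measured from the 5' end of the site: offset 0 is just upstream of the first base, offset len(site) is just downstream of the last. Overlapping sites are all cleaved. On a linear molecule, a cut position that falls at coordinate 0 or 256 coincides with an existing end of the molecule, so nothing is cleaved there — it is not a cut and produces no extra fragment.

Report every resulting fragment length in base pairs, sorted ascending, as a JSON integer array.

[3,5,5,6,6,6,7,7,8,8,8,8,10,10,10,10,11,11,12,12,13,15,21,21,23]

Per-enzyme occurrences:
  PtaI (TAATC, off=2): starts [6, 38, 93, 219] → cuts [8, 40, 95, 221]
  LmaIV (AGGGATT, off=7): starts [24, 54, 66, 76, 83, 134, 193, 201, 227, 237, 249] → cuts [31, 61, 73, 83, 90, 141, 200, 208, 234, 244] (position 256 is a terminus of the linear molecule — no cut)
  BxoIII (ATACAT, off=3): starts [31, 100, 107, 128, 148, 163, 174, 180, 186, 210] → cuts [34, 103, 110, 131, 151, 166, 177, 183, 189, 213]

Pooled cuts: [8, 31, 34, 40, 61, 73, 83, 90, 95, 103, 110, 131, 141, 151, 166, 177, 183, 189, 200, 208, 213, 221, 234, 244]

Fragment lengths:
  [0,8): 8 bp
  [8,31): 23 bp
  [31,34): 3 bp
  [34,40): 6 bp
  [40,61): 21 bp
  [61,73): 12 bp
  [73,83): 10 bp
  [83,90): 7 bp
  [90,95): 5 bp
  [95,103): 8 bp
  [103,110): 7 bp
  [110,131): 21 bp
  [131,141): 10 bp
  [141,151): 10 bp
  [151,166): 15 bp
  [166,177): 11 bp
  [177,183): 6 bp
  [183,189): 6 bp
  [189,200): 11 bp
  [200,208): 8 bp
  [208,213): 5 bp
  [213,221): 8 bp
  [221,234): 13 bp
  [234,244): 10 bp
  [244,256): 12 bp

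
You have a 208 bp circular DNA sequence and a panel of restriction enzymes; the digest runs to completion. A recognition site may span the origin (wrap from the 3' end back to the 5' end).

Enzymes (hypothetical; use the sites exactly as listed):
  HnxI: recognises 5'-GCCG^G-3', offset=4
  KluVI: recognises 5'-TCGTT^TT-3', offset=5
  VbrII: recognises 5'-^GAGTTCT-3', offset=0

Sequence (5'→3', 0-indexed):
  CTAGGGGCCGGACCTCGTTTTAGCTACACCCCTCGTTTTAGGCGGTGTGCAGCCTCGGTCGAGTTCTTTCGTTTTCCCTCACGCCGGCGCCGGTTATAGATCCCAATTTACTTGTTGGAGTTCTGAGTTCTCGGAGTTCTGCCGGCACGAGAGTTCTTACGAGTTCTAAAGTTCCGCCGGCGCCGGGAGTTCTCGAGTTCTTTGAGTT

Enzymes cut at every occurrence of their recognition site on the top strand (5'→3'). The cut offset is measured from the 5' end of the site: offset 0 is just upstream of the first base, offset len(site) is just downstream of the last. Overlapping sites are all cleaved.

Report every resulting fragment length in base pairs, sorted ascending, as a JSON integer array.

[1,6,6,6,7,8,9,9,9,10,11,13,13,15,18,19,23,25]

Site scan:
  HnxI (GCCGG, off=4): starts [6, 82, 88, 140, 175, 181] → cuts [10, 86, 92, 144, 179, 185]
  KluVI (TCGTTTT, off=5): starts [14, 32, 68] → cuts [19, 37, 73]
  VbrII (GAGTTCT, off=0): starts [60, 117, 124, 133, 150, 160, 186, 194, 203] → cuts [60, 117, 124, 133, 150, 160, 186, 194, 203]

All cut coordinates (distinct, sorted): [10, 19, 37, 60, 73, 86, 92, 117, 124, 133, 144, 150, 160, 179, 185, 186, 194, 203]

Fragments:
  10→19: 9 bp
  19→37: 18 bp
  37→60: 23 bp
  60→73: 13 bp
  73→86: 13 bp
  86→92: 6 bp
  92→117: 25 bp
  117→124: 7 bp
  124→133: 9 bp
  133→144: 11 bp
  144→150: 6 bp
  150→160: 10 bp
  160→179: 19 bp
  179→185: 6 bp
  185→186: 1 bp
  186→194: 8 bp
  194→203: 9 bp
  203→10 (wrap): 208-203+10 = 15 bp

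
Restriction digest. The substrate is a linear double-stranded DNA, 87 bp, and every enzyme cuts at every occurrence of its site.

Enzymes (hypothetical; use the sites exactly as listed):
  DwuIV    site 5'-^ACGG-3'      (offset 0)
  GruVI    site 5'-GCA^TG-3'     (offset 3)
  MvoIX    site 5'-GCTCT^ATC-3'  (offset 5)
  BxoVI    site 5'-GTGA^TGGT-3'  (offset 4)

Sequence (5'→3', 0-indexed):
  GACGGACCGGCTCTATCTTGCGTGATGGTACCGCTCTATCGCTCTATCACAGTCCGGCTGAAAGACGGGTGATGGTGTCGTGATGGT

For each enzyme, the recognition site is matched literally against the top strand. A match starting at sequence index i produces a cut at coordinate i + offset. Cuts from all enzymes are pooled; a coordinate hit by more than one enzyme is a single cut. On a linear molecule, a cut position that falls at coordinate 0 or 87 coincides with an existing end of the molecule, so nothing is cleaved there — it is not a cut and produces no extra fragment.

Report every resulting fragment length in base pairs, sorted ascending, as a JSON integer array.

Per-enzyme occurrences:
  DwuIV ACGG/0: at [1, 64] ⇒ [1, 64]
  GruVI (GCATG, off=3): no sites
  MvoIX GCTCTATC/5: at [9, 32, 40] ⇒ [14, 37, 45]
  BxoVI GTGATGGT/4: at [21, 68, 79] ⇒ [25, 72, 83]

All cut coordinates (distinct, sorted): [1, 14, 25, 37, 45, 64, 72, 83]

Fragment lengths:
  [0,1): 1 bp
  [1,14): 13 bp
  [14,25): 11 bp
  [25,37): 12 bp
  [37,45): 8 bp
  [45,64): 19 bp
  [64,72): 8 bp
  [72,83): 11 bp
  [83,87): 4 bp

[1,4,8,8,11,11,12,13,19]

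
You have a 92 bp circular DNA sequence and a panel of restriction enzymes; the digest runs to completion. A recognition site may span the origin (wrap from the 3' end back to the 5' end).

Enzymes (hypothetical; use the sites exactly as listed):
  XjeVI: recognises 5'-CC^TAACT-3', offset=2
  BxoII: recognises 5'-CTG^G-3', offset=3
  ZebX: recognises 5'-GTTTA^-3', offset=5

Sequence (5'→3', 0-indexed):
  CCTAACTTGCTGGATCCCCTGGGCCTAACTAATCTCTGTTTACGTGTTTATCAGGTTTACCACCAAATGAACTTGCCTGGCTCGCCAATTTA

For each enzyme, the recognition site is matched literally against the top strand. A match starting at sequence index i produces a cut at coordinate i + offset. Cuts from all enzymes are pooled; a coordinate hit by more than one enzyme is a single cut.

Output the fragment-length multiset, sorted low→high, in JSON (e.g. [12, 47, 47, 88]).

[4,8,9,9,10,15,17,20]

Per-enzyme occurrences:
  XjeVI CCTAACT/2: at [0, 23] ⇒ [2, 25]
  BxoII CTGG/3: at [9, 18, 76] ⇒ [12, 21, 79]
  ZebX GTTTA/5: at [37, 45, 54] ⇒ [42, 50, 59]

Pooled cuts: [2, 12, 21, 25, 42, 50, 59, 79]

Fragment lengths:
  2→12: 10 bp
  12→21: 9 bp
  21→25: 4 bp
  25→42: 17 bp
  42→50: 8 bp
  50→59: 9 bp
  59→79: 20 bp
  79→2 (wrap): 92-79+2 = 15 bp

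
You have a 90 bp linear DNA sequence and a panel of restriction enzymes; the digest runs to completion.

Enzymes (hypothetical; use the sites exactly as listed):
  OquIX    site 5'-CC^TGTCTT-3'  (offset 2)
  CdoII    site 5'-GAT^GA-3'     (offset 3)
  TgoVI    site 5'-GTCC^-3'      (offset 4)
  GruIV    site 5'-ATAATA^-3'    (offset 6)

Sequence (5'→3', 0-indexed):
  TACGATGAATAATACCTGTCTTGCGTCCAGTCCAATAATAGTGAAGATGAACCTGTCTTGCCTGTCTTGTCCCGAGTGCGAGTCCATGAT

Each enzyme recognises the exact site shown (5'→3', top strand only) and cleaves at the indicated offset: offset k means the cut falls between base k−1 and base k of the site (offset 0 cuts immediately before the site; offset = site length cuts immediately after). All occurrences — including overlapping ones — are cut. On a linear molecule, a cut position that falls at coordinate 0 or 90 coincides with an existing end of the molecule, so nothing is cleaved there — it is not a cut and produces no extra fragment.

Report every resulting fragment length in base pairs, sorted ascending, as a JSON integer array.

Per-enzyme occurrences:
  OquIX (CCTGTCTT, off=2): starts [14, 51, 60] → cuts [16, 53, 62]
  CdoII (GATGA, off=3): starts [3, 45] → cuts [6, 48]
  TgoVI (GTCC, off=4): starts [24, 29, 68, 81] → cuts [28, 33, 72, 85]
  GruIV (ATAATA, off=6): starts [8, 34] → cuts [14, 40]

All cut coordinates (distinct, sorted): [6, 14, 16, 28, 33, 40, 48, 53, 62, 72, 85]

Fragments:
  [0,6): 6 bp
  [6,14): 8 bp
  [14,16): 2 bp
  [16,28): 12 bp
  [28,33): 5 bp
  [33,40): 7 bp
  [40,48): 8 bp
  [48,53): 5 bp
  [53,62): 9 bp
  [62,72): 10 bp
  [72,85): 13 bp
  [85,90): 5 bp

[2,5,5,5,6,7,8,8,9,10,12,13]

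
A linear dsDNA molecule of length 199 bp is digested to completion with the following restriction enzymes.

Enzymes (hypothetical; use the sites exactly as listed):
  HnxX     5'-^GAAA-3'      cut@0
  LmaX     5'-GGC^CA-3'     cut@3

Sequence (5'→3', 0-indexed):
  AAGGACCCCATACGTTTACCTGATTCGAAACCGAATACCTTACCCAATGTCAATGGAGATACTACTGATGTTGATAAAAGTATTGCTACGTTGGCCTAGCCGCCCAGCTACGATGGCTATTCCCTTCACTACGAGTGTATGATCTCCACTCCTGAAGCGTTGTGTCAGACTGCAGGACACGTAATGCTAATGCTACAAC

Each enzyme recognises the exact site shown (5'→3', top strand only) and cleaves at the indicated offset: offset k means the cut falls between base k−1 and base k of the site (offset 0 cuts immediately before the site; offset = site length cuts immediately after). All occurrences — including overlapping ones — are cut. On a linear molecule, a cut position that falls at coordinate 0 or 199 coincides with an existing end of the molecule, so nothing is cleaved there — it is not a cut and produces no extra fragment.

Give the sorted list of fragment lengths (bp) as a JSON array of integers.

Site scan:
  HnxX (GAAA, off=0): starts [26] → cuts [26]
  LmaX (GGCCA, off=3): no sites

Pooled cuts: [26]

Fragments:
  [0,26): 26 bp
  [26,199): 173 bp

[26,173]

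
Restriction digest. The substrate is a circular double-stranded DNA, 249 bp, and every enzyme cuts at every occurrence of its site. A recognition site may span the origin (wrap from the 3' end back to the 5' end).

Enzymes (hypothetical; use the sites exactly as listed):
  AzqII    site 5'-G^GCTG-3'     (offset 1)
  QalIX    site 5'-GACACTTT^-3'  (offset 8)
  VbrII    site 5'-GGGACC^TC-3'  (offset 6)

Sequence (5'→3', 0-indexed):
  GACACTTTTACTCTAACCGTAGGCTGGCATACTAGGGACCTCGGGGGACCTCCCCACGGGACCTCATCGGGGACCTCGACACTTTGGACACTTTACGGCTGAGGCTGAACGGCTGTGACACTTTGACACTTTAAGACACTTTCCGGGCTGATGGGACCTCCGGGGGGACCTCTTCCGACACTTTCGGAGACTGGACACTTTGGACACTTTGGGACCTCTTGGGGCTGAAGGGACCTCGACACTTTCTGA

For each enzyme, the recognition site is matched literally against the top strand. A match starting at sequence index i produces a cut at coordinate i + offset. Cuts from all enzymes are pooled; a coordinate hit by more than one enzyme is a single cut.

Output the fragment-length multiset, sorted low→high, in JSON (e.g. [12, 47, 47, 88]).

Scan for sites:
  AzqII GGCTG/1: at [21, 96, 102, 110, 145, 222] ⇒ [22, 97, 103, 111, 146, 223]
  QalIX GACACTTT/8: at [0, 77, 86, 116, 124, 134, 176, 193, 202, 237] ⇒ [8, 85, 94, 124, 132, 142, 184, 201, 210, 245]
  VbrII GGGACCTC/6: at [34, 44, 57, 69, 152, 164, 210, 229] ⇒ [40, 50, 63, 75, 158, 170, 216, 235]

All cut coordinates (distinct, sorted): [8, 22, 40, 50, 63, 75, 85, 94, 97, 103, 111, 124, 132, 142, 146, 158, 170, 184, 201, 210, 216, 223, 235, 245]

Fragment lengths:
  8→22: 14 bp
  22→40: 18 bp
  40→50: 10 bp
  50→63: 13 bp
  63→75: 12 bp
  75→85: 10 bp
  85→94: 9 bp
  94→97: 3 bp
  97→103: 6 bp
  103→111: 8 bp
  111→124: 13 bp
  124→132: 8 bp
  132→142: 10 bp
  142→146: 4 bp
  146→158: 12 bp
  158→170: 12 bp
  170→184: 14 bp
  184→201: 17 bp
  201→210: 9 bp
  210→216: 6 bp
  216→223: 7 bp
  223→235: 12 bp
  235→245: 10 bp
  245→8 (wrap): 249-245+8 = 12 bp

[3,4,6,6,7,8,8,9,9,10,10,10,10,12,12,12,12,12,13,13,14,14,17,18]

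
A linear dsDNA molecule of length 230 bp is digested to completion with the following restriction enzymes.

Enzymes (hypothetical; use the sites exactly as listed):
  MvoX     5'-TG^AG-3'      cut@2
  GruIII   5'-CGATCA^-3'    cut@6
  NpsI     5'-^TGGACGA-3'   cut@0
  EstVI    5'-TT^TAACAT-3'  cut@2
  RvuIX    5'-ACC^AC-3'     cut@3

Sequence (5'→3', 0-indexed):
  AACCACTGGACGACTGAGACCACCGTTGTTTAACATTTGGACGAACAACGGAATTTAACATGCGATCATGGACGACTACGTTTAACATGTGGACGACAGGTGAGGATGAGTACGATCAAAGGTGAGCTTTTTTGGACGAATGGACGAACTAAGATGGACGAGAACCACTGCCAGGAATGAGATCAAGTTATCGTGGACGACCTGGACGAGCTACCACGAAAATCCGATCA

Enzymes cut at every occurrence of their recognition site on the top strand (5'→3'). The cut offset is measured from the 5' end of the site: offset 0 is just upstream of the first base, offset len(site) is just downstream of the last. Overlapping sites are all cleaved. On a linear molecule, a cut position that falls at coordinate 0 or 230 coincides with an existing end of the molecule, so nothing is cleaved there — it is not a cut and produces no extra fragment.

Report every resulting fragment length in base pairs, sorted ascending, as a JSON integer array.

[2,4,5,6,6,7,7,8,8,9,9,10,10,12,13,13,13,13,14,14,14,15,18]

Site scan:
  MvoX TGAG/2: at [14, 100, 106, 122, 177] ⇒ [16, 102, 108, 124, 179]
  GruIII CGATCA/6: at [62, 112, 224] ⇒ [68, 118] (position 230 is a terminus of the linear molecule — no cut)
  NpsI TGGACGA/0: at [6, 37, 68, 89, 132, 140, 154, 193, 202] ⇒ [6, 37, 68, 89, 132, 140, 154, 193, 202]
  EstVI TTTAACAT/2: at [28, 53, 80] ⇒ [30, 55, 82]
  RvuIX ACCAC/3: at [1, 18, 163, 212] ⇒ [4, 21, 166, 215]

All cut coordinates (distinct, sorted): [4, 6, 16, 21, 30, 37, 55, 68, 82, 89, 102, 108, 118, 124, 132, 140, 154, 166, 179, 193, 202, 215]

Fragments:
  [0,4): 4 bp
  [4,6): 2 bp
  [6,16): 10 bp
  [16,21): 5 bp
  [21,30): 9 bp
  [30,37): 7 bp
  [37,55): 18 bp
  [55,68): 13 bp
  [68,82): 14 bp
  [82,89): 7 bp
  [89,102): 13 bp
  [102,108): 6 bp
  [108,118): 10 bp
  [118,124): 6 bp
  [124,132): 8 bp
  [132,140): 8 bp
  [140,154): 14 bp
  [154,166): 12 bp
  [166,179): 13 bp
  [179,193): 14 bp
  [193,202): 9 bp
  [202,215): 13 bp
  [215,230): 15 bp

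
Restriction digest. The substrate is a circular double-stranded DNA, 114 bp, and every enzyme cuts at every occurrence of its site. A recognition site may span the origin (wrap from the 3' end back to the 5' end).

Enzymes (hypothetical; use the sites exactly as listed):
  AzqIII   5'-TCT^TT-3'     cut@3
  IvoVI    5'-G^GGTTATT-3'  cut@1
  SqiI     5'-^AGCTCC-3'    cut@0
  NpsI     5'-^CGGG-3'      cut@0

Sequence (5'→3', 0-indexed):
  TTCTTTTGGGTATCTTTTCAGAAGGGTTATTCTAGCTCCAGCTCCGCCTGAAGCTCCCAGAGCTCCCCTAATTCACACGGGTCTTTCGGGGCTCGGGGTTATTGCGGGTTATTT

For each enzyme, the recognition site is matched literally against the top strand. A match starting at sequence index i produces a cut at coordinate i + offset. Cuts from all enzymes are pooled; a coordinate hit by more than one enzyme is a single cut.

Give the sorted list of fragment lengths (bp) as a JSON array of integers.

[2,2,3,6,7,7,8,9,9,9,11,12,12,17]

Scan for sites:
  AzqIII TCTTT/3: at [1, 12, 81] ⇒ [4, 15, 84]
  IvoVI GGGTTATT/1: at [23, 95, 105] ⇒ [24, 96, 106]
  SqiI AGCTCC/0: at [33, 39, 51, 60] ⇒ [33, 39, 51, 60]
  NpsI CGGG/0: at [77, 86, 93, 104] ⇒ [77, 86, 93, 104]

All cut coordinates (distinct, sorted): [4, 15, 24, 33, 39, 51, 60, 77, 84, 86, 93, 96, 104, 106]

Fragments:
  4→15: 11 bp
  15→24: 9 bp
  24→33: 9 bp
  33→39: 6 bp
  39→51: 12 bp
  51→60: 9 bp
  60→77: 17 bp
  77→84: 7 bp
  84→86: 2 bp
  86→93: 7 bp
  93→96: 3 bp
  96→104: 8 bp
  104→106: 2 bp
  106→4 (wrap): 114-106+4 = 12 bp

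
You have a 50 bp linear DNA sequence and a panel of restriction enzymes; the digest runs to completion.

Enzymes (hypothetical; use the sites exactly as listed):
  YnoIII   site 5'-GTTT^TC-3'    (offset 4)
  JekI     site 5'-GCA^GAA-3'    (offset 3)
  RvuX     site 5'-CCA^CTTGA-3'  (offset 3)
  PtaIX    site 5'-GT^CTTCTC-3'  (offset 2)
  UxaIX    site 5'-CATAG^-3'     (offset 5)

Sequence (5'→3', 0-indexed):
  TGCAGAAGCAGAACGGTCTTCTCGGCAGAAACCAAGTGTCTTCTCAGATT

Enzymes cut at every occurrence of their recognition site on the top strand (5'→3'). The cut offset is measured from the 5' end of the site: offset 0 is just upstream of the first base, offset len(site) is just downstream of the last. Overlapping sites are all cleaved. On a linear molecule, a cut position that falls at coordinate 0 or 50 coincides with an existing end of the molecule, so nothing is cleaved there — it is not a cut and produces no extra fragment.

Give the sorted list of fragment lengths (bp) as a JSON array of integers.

[4,6,7,10,11,12]

Site scan:
  YnoIII (GTTTTC, off=4): no sites
  JekI GCAGAA/3: at [1, 7, 24] ⇒ [4, 10, 27]
  RvuX (CCACTTGA, off=3): no sites
  PtaIX GTCTTCTC/2: at [15, 37] ⇒ [17, 39]
  UxaIX (CATAG, off=5): no sites

Pooled cuts: [4, 10, 17, 27, 39]

Fragment lengths:
  [0,4): 4 bp
  [4,10): 6 bp
  [10,17): 7 bp
  [17,27): 10 bp
  [27,39): 12 bp
  [39,50): 11 bp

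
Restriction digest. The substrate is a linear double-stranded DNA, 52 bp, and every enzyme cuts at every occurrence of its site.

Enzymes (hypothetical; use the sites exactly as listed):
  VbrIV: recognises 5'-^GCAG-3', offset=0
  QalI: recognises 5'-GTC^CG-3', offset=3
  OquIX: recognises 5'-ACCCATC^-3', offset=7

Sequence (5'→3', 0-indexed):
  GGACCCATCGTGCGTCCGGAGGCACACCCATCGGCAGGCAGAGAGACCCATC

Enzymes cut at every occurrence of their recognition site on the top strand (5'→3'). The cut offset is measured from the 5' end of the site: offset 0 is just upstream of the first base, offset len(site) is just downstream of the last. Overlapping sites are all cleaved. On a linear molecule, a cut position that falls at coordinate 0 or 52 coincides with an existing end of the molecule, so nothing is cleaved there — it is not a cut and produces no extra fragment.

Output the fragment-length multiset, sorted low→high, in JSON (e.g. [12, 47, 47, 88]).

Per-enzyme occurrences:
  VbrIV (GCAG, off=0): starts [33, 37] → cuts [33, 37]
  QalI (GTCCG, off=3): starts [13] → cuts [16]
  OquIX (ACCCATC, off=7): starts [2, 25, 45] → cuts [9, 32] (position 52 is a terminus of the linear molecule — no cut)

Pooled cuts: [9, 16, 32, 33, 37]

Fragment lengths:
  [0,9): 9 bp
  [9,16): 7 bp
  [16,32): 16 bp
  [32,33): 1 bp
  [33,37): 4 bp
  [37,52): 15 bp

[1,4,7,9,15,16]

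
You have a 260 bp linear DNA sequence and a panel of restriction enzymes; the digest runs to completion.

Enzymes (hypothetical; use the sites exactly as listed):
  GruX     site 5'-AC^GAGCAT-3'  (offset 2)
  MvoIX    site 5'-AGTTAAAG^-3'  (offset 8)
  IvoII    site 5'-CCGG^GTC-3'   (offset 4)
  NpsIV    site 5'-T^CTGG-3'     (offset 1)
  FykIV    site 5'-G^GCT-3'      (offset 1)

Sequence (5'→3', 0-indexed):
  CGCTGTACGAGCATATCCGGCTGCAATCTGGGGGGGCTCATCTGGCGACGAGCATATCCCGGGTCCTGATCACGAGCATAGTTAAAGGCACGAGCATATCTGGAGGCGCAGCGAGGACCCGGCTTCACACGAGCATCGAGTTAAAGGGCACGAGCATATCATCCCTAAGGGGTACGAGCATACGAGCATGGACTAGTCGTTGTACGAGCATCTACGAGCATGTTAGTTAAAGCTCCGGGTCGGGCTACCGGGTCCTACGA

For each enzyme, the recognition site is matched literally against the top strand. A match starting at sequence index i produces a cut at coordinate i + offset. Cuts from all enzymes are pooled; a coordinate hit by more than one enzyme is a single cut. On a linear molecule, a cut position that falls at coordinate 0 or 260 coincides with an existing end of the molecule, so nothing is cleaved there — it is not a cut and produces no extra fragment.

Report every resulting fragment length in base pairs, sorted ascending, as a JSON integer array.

Site scan:
  GruX (ACGAGCAT, off=2): starts [6, 47, 71, 89, 128, 149, 173, 181, 203, 213] → cuts [8, 49, 73, 91, 130, 151, 175, 183, 205, 215]
  MvoIX (AGTTAAAG, off=8): starts [79, 138, 224] → cuts [87, 146, 232]
  IvoII (CCGGGTC, off=4): starts [58, 234, 247] → cuts [62, 238, 251]
  NpsIV (TCTGG, off=1): starts [26, 40, 98] → cuts [27, 41, 99]
  FykIV (GGCT, off=1): starts [18, 34, 120, 242] → cuts [19, 35, 121, 243]

Pooled cuts: [8, 19, 27, 35, 41, 49, 62, 73, 87, 91, 99, 121, 130, 146, 151, 175, 183, 205, 215, 232, 238, 243, 251]

Fragment lengths:
  [0,8): 8 bp
  [8,19): 11 bp
  [19,27): 8 bp
  [27,35): 8 bp
  [35,41): 6 bp
  [41,49): 8 bp
  [49,62): 13 bp
  [62,73): 11 bp
  [73,87): 14 bp
  [87,91): 4 bp
  [91,99): 8 bp
  [99,121): 22 bp
  [121,130): 9 bp
  [130,146): 16 bp
  [146,151): 5 bp
  [151,175): 24 bp
  [175,183): 8 bp
  [183,205): 22 bp
  [205,215): 10 bp
  [215,232): 17 bp
  [232,238): 6 bp
  [238,243): 5 bp
  [243,251): 8 bp
  [251,260): 9 bp

[4,5,5,6,6,8,8,8,8,8,8,8,9,9,10,11,11,13,14,16,17,22,22,24]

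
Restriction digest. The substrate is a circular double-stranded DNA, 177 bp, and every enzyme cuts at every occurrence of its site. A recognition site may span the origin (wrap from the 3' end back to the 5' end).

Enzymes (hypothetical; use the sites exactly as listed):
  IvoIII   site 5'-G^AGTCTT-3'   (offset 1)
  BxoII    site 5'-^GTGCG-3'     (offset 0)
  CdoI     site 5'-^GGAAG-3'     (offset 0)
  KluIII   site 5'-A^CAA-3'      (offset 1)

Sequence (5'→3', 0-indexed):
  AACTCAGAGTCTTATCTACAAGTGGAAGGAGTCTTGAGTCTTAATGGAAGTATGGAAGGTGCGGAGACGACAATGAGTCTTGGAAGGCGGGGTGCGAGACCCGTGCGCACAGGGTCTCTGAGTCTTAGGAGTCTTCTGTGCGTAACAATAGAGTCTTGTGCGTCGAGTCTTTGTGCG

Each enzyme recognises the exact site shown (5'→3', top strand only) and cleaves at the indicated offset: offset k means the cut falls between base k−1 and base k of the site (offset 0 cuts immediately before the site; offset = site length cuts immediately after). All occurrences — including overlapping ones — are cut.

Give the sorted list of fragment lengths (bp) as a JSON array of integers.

Site scan:
  IvoIII GAGTCTT/1: at [6, 28, 35, 74, 119, 128, 150, 164] ⇒ [7, 29, 36, 75, 120, 129, 151, 165]
  BxoII GTGCG/0: at [58, 91, 102, 137, 157, 172] ⇒ [58, 91, 102, 137, 157, 172]
  CdoI GGAAG/0: at [23, 45, 53, 81] ⇒ [23, 45, 53, 81]
  KluIII ACAA/1: at [17, 69, 144] ⇒ [18, 70, 145]

All cut coordinates (distinct, sorted): [7, 18, 23, 29, 36, 45, 53, 58, 70, 75, 81, 91, 102, 120, 129, 137, 145, 151, 157, 165, 172]

Fragment lengths:
  7→18: 11 bp
  18→23: 5 bp
  23→29: 6 bp
  29→36: 7 bp
  36→45: 9 bp
  45→53: 8 bp
  53→58: 5 bp
  58→70: 12 bp
  70→75: 5 bp
  75→81: 6 bp
  81→91: 10 bp
  91→102: 11 bp
  102→120: 18 bp
  120→129: 9 bp
  129→137: 8 bp
  137→145: 8 bp
  145→151: 6 bp
  151→157: 6 bp
  157→165: 8 bp
  165→172: 7 bp
  172→7 (wrap): 177-172+7 = 12 bp

[5,5,5,6,6,6,6,7,7,8,8,8,8,9,9,10,11,11,12,12,18]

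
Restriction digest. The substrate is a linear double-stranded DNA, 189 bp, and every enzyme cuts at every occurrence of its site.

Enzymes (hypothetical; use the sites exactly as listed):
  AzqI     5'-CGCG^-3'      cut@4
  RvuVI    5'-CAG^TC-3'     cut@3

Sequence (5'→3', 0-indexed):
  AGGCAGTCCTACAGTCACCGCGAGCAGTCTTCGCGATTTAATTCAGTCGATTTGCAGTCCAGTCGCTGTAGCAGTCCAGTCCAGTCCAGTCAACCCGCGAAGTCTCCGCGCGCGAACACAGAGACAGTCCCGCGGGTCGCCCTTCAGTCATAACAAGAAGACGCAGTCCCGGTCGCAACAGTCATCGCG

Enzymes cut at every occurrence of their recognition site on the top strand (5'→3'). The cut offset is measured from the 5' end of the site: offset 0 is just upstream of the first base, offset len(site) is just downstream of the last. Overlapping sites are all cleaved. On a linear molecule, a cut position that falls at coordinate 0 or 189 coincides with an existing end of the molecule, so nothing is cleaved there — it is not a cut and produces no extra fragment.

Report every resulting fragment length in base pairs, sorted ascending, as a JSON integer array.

Per-enzyme occurrences:
  AzqI (CGCG, off=4): starts [18, 31, 95, 106, 108, 110, 130, 185] → cuts [22, 35, 99, 110, 112, 114, 134] (position 189 is a terminus of the linear molecule — no cut)
  RvuVI (CAGTC, off=3): starts [3, 11, 24, 43, 54, 59, 71, 76, 81, 86, 124, 144, 163, 178] → cuts [6, 14, 27, 46, 57, 62, 74, 79, 84, 89, 127, 147, 166, 181]

Pooled cuts: [6, 14, 22, 27, 35, 46, 57, 62, 74, 79, 84, 89, 99, 110, 112, 114, 127, 134, 147, 166, 181]

Fragments:
  [0,6): 6 bp
  [6,14): 8 bp
  [14,22): 8 bp
  [22,27): 5 bp
  [27,35): 8 bp
  [35,46): 11 bp
  [46,57): 11 bp
  [57,62): 5 bp
  [62,74): 12 bp
  [74,79): 5 bp
  [79,84): 5 bp
  [84,89): 5 bp
  [89,99): 10 bp
  [99,110): 11 bp
  [110,112): 2 bp
  [112,114): 2 bp
  [114,127): 13 bp
  [127,134): 7 bp
  [134,147): 13 bp
  [147,166): 19 bp
  [166,181): 15 bp
  [181,189): 8 bp

[2,2,5,5,5,5,5,6,7,8,8,8,8,10,11,11,11,12,13,13,15,19]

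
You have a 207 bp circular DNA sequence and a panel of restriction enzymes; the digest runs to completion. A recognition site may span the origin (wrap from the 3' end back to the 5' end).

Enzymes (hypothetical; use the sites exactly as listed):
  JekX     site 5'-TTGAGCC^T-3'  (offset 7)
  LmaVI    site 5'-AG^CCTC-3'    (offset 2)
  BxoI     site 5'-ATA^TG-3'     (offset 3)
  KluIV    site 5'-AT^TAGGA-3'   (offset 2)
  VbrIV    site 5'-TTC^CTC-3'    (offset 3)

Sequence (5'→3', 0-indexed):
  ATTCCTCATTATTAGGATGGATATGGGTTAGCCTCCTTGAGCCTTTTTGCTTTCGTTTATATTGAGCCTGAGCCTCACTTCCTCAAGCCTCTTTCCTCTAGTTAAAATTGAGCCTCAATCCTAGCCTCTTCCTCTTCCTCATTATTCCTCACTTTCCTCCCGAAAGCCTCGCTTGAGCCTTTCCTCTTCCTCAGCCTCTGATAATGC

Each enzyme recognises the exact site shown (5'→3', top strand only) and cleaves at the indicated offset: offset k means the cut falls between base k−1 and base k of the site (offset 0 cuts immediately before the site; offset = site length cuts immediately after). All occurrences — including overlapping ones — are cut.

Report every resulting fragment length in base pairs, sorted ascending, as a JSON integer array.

[2,4,4,5,6,6,6,7,8,8,8,9,9,10,10,10,11,12,13,17,17,25]

Per-enzyme occurrences:
  JekX (TTGAGCCT, off=7): starts [36, 61, 107, 172] → cuts [43, 68, 114, 179]
  LmaVI (AGCCTC, off=2): starts [29, 70, 85, 110, 122, 164, 192] → cuts [31, 72, 87, 112, 124, 166, 194]
  BxoI (ATATG, off=3): starts [20] → cuts [23]
  KluIV (ATTAGGA, off=2): starts [10] → cuts [12]
  VbrIV (TTCCTC, off=3): starts [1, 78, 92, 128, 134, 144, 153, 180, 186] → cuts [4, 81, 95, 131, 137, 147, 156, 183, 189]

All cut coordinates (distinct, sorted): [4, 12, 23, 31, 43, 68, 72, 81, 87, 95, 112, 114, 124, 131, 137, 147, 156, 166, 179, 183, 189, 194]

Fragments:
  4→12: 8 bp
  12→23: 11 bp
  23→31: 8 bp
  31→43: 12 bp
  43→68: 25 bp
  68→72: 4 bp
  72→81: 9 bp
  81→87: 6 bp
  87→95: 8 bp
  95→112: 17 bp
  112→114: 2 bp
  114→124: 10 bp
  124→131: 7 bp
  131→137: 6 bp
  137→147: 10 bp
  147→156: 9 bp
  156→166: 10 bp
  166→179: 13 bp
  179→183: 4 bp
  183→189: 6 bp
  189→194: 5 bp
  194→4 (wrap): 207-194+4 = 17 bp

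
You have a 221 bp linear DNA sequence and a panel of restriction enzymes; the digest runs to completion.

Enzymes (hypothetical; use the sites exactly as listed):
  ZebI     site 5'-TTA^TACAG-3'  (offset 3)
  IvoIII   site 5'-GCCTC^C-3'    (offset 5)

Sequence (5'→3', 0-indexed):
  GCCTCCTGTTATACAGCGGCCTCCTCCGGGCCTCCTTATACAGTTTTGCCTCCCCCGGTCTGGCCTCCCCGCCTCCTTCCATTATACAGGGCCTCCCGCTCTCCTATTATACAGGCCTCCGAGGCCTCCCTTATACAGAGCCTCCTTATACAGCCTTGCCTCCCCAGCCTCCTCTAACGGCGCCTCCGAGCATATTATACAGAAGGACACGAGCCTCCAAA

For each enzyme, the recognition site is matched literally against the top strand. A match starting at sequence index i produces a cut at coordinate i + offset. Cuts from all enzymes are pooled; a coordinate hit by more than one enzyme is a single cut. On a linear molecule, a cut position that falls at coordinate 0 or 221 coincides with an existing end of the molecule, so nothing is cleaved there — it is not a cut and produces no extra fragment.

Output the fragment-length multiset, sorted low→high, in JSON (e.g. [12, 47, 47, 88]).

Per-enzyme occurrences:
  ZebI TTATACAG/3: at [8, 35, 81, 106, 130, 145, 194] ⇒ [11, 38, 84, 109, 133, 148, 197]
  IvoIII GCCTCC/5: at [0, 18, 29, 47, 62, 70, 90, 114, 123, 139, 157, 166, 181, 212] ⇒ [5, 23, 34, 52, 67, 75, 95, 119, 128, 144, 162, 171, 186, 217]

All cut coordinates (distinct, sorted): [5, 11, 23, 34, 38, 52, 67, 75, 84, 95, 109, 119, 128, 133, 144, 148, 162, 171, 186, 197, 217]

Fragments:
  [0,5): 5 bp
  [5,11): 6 bp
  [11,23): 12 bp
  [23,34): 11 bp
  [34,38): 4 bp
  [38,52): 14 bp
  [52,67): 15 bp
  [67,75): 8 bp
  [75,84): 9 bp
  [84,95): 11 bp
  [95,109): 14 bp
  [109,119): 10 bp
  [119,128): 9 bp
  [128,133): 5 bp
  [133,144): 11 bp
  [144,148): 4 bp
  [148,162): 14 bp
  [162,171): 9 bp
  [171,186): 15 bp
  [186,197): 11 bp
  [197,217): 20 bp
  [217,221): 4 bp

[4,4,4,5,5,6,8,9,9,9,10,11,11,11,11,12,14,14,14,15,15,20]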